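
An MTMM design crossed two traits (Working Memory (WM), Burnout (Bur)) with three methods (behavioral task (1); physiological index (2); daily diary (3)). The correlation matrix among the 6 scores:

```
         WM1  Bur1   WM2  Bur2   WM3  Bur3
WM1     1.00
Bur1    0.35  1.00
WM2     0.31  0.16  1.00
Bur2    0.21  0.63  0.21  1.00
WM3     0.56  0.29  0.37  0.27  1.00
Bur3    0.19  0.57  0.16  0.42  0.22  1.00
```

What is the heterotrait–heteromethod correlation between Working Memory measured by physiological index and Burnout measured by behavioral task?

0.16

Different traits and methods: r(WM2, Bur1) = 0.16.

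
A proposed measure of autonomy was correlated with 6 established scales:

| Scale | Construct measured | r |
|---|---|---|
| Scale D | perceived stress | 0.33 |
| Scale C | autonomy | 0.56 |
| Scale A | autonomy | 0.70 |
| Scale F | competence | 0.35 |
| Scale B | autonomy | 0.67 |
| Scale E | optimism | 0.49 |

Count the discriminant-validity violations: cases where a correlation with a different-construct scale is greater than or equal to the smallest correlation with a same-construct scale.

0

Convergent (same construct = autonomy): Scale C, Scale A, Scale B.
Smallest convergent = 0.56. Discriminant values: 0.33, 0.35, 0.49; count ≥ 0.56 → 0.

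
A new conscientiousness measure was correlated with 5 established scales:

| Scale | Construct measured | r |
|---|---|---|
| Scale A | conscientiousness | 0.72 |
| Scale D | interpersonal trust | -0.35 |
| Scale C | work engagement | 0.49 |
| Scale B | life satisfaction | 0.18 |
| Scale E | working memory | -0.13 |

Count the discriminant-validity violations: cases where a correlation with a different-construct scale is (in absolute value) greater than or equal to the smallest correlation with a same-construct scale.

Convergent (same construct = conscientiousness): Scale A.
Smallest convergent = 0.72. Discriminant |r|: 0.35, 0.49, 0.18, 0.13; count ≥ 0.72 → 0.

0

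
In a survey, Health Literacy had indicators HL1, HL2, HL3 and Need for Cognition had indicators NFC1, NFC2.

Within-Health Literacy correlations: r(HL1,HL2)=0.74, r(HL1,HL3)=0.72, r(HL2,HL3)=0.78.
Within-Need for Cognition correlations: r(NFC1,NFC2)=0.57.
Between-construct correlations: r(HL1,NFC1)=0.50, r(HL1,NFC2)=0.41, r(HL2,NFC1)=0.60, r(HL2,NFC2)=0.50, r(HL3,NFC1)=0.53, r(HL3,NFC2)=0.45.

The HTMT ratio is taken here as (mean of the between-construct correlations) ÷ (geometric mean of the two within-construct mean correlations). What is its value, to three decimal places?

Between-construct mean = 2.99/6 = 0.4983.
Mean within-HL = 2.24/3 = 0.7467; mean within-NFC = 0.57/1 = 0.5700.
Geometric mean = √(0.7467 × 0.5700) = 0.6524.
HTMT = 0.4983 / 0.6524 = 0.764.

0.764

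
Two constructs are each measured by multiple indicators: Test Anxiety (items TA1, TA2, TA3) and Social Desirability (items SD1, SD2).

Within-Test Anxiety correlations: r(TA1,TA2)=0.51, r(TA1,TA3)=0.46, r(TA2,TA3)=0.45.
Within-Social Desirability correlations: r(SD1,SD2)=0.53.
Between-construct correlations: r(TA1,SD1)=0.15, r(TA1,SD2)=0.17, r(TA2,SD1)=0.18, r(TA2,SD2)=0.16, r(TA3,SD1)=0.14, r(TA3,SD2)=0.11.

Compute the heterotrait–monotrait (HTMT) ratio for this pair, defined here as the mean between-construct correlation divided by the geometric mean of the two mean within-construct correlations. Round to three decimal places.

Mean heterotrait r = 0.91/6 = 0.1517.
Mean within-TA = 1.42/3 = 0.4733; mean within-SD = 0.53/1 = 0.5300.
Geometric mean = √(0.4733 × 0.5300) = 0.5008.
HTMT = 0.1517 / 0.5008 = 0.303.

0.303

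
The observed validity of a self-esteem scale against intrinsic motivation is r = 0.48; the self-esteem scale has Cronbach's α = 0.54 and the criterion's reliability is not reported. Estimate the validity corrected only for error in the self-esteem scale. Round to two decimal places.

Single correction: r_c = r_obs / √r_xx = 0.48 / √0.54 = 0.48 / 0.7348 ≈ 0.65.

0.65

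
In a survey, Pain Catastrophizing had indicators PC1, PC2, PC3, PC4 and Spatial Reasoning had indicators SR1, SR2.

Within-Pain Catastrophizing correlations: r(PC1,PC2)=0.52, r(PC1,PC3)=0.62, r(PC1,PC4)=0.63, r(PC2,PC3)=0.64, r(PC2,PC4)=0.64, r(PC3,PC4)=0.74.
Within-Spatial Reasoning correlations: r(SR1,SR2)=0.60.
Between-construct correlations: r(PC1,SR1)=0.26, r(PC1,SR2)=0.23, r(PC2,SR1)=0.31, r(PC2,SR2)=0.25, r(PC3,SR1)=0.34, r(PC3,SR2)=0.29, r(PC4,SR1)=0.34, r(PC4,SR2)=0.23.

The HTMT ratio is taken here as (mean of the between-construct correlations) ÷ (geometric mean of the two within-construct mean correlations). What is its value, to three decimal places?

0.457

Mean between = 2.25/8 = 0.2813.
Mean within-PC = 3.79/6 = 0.6317; mean within-SR = 0.60/1 = 0.6000.
Geometric mean = √(0.6317 × 0.6000) = 0.6156.
HTMT = 0.2813 / 0.6156 = 0.457.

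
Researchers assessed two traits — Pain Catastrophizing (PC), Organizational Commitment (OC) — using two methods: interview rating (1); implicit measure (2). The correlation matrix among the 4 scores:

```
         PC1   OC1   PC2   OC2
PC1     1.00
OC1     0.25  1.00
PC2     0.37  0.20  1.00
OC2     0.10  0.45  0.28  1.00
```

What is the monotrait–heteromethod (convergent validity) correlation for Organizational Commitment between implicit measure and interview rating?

Same trait (OC), different methods: r(OC2, OC1) = 0.45.

0.45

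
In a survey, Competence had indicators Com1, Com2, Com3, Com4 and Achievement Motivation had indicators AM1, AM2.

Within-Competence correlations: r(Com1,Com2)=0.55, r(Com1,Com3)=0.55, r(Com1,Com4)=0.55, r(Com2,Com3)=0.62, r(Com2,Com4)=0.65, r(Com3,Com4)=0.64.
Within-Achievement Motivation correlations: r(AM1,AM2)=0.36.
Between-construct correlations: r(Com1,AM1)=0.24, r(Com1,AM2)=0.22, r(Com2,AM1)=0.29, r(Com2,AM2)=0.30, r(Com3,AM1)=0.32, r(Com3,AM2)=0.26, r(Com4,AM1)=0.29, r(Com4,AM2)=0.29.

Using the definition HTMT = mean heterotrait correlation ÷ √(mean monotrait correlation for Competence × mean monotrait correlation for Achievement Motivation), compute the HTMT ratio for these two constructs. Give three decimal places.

0.598

Mean between = 2.21/8 = 0.2763.
Mean within-Com = 3.56/6 = 0.5933; mean within-AM = 0.36/1 = 0.3600.
Geometric mean = √(0.5933 × 0.3600) = 0.4622.
HTMT = 0.2763 / 0.4622 = 0.598.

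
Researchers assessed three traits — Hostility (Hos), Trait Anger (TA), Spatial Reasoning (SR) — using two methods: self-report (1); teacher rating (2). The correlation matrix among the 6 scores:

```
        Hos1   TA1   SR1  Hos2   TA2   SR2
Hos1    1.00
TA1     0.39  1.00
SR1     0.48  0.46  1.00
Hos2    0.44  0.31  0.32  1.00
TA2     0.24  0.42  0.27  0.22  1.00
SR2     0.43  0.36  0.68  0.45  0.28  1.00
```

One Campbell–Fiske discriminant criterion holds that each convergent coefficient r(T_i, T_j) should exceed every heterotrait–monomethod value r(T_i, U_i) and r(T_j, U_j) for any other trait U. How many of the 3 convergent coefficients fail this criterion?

2

Checking each validity diagonal entry against its comparison values:
Hos (methods 1·2): 0.44 vs {0.39, 0.22, 0.48, 0.45} → fail.
TA (methods 1·2): 0.42 vs {0.39, 0.22, 0.46, 0.28} → fail.
SR (methods 1·2): 0.68 vs {0.48, 0.45, 0.46, 0.28} → pass.
2 of 3 fail.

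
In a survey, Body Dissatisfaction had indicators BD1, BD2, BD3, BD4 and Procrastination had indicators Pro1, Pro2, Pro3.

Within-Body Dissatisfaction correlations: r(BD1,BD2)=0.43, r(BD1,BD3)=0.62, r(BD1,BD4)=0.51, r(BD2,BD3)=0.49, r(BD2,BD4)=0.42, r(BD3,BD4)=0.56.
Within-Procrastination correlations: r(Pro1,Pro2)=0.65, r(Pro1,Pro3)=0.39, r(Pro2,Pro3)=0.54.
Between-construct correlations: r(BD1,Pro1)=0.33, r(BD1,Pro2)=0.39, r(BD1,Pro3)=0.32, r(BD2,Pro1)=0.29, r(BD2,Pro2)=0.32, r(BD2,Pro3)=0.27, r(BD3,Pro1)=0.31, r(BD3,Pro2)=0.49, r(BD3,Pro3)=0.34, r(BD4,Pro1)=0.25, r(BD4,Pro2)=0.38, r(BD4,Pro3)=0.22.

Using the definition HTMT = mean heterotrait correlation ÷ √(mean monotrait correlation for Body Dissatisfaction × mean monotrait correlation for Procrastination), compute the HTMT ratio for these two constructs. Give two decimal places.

Mean between = 3.91/12 = 0.3258.
Mean within-BD = 3.03/6 = 0.5050; mean within-Pro = 1.58/3 = 0.5267.
Geometric mean = √(0.5050 × 0.5267) = 0.5157.
HTMT = 0.3258 / 0.5157 = 0.63.

0.63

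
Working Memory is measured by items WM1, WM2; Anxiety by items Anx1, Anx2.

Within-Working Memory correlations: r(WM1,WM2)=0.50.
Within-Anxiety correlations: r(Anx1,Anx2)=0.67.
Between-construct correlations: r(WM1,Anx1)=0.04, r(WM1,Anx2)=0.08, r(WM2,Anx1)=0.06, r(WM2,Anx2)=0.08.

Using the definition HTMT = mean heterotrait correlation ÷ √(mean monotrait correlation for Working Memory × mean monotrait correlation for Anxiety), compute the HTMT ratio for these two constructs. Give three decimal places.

0.112

Mean between = 0.26/4 = 0.0650.
Mean within-WM = 0.50/1 = 0.5000; mean within-Anx = 0.67/1 = 0.6700.
Geometric mean = √(0.5000 × 0.6700) = 0.5788.
HTMT = 0.0650 / 0.5788 = 0.112.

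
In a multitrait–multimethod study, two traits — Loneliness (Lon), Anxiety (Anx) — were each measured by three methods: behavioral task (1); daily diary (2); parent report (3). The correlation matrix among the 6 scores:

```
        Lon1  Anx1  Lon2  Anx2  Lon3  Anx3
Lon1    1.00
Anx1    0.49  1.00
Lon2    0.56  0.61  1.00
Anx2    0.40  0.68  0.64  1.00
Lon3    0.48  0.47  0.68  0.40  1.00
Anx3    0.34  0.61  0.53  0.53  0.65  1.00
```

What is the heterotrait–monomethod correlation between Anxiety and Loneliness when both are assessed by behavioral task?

Different traits, same method: r(Anx1, Lon1) = 0.49.

0.49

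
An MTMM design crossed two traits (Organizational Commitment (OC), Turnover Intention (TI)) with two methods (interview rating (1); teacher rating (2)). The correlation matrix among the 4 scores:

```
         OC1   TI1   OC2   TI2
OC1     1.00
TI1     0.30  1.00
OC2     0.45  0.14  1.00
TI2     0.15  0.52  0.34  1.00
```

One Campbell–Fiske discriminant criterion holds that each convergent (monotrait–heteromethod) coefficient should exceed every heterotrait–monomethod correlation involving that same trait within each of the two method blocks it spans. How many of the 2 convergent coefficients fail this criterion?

0

Each convergent coefficient versus the relevant comparison correlations:
OC (methods 1·2): 0.45 vs {0.30, 0.34} → pass.
TI (methods 1·2): 0.52 vs {0.30, 0.34} → pass.
0 of 2 fail.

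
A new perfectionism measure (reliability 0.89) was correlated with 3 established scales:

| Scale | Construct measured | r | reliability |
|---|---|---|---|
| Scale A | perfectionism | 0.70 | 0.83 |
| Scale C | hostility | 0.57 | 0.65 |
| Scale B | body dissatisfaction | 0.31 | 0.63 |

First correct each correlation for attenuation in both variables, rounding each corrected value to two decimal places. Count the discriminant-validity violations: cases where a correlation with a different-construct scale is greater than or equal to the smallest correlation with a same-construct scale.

0

Disattenuated r (r / √(r_scale · r_new)):
  Scale A (conv): 0.70 / √(0.83·0.89) = 0.81
  Scale C (disc): 0.57 / √(0.65·0.89) = 0.75
  Scale B (disc): 0.31 / √(0.63·0.89) = 0.41
Smallest convergent = 0.81. Discriminant values: 0.75, 0.41; count ≥ 0.81 → 0.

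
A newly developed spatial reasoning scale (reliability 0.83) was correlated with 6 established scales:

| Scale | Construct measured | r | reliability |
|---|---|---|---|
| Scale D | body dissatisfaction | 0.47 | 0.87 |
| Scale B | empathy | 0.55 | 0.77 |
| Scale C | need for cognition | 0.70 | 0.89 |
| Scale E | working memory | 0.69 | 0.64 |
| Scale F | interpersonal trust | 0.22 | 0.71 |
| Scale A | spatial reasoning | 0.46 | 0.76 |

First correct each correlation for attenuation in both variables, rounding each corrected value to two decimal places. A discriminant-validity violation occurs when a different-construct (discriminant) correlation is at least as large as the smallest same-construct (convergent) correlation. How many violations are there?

3

Disattenuated r (r / √(r_scale · r_new)):
  Scale D (disc): 0.47 / √(0.87·0.83) = 0.55
  Scale B (disc): 0.55 / √(0.77·0.83) = 0.69
  Scale C (disc): 0.70 / √(0.89·0.83) = 0.81
  Scale E (disc): 0.69 / √(0.64·0.83) = 0.95
  Scale F (disc): 0.22 / √(0.71·0.83) = 0.29
  Scale A (conv): 0.46 / √(0.76·0.83) = 0.58
Smallest convergent = 0.58. Discriminant values: 0.55, 0.69, 0.81, 0.95, 0.29; count ≥ 0.58 → 3.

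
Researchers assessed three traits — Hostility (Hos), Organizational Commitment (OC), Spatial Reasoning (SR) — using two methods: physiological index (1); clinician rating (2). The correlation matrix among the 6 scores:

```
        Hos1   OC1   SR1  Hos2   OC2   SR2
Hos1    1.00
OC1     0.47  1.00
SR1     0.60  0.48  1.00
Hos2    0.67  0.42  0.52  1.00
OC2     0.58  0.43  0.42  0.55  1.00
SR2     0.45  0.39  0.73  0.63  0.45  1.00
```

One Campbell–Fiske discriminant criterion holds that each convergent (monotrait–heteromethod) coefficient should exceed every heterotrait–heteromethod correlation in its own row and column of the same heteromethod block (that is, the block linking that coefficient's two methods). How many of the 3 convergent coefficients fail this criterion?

1

Each convergent coefficient versus the relevant comparison correlations:
Hos (methods 1·2): 0.67 vs {0.58, 0.42, 0.45, 0.52} → pass.
OC (methods 1·2): 0.43 vs {0.42, 0.58, 0.39, 0.42} → fail.
SR (methods 1·2): 0.73 vs {0.52, 0.45, 0.42, 0.39} → pass.
1 of 3 fail.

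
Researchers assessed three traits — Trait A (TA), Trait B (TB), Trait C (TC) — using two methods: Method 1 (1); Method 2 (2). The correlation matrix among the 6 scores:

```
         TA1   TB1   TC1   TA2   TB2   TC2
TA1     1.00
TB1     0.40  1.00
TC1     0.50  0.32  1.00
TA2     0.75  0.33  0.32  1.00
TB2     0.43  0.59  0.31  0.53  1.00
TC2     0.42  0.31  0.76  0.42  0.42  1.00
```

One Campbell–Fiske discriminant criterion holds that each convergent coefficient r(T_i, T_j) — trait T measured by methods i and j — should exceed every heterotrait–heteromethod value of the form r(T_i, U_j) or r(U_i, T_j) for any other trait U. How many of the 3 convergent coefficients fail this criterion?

0

Checking each validity diagonal entry against its comparison values:
TA (methods 1·2): 0.75 vs {0.43, 0.33, 0.42, 0.32} → pass.
TB (methods 1·2): 0.59 vs {0.33, 0.43, 0.31, 0.31} → pass.
TC (methods 1·2): 0.76 vs {0.32, 0.42, 0.31, 0.31} → pass.
0 of 3 fail.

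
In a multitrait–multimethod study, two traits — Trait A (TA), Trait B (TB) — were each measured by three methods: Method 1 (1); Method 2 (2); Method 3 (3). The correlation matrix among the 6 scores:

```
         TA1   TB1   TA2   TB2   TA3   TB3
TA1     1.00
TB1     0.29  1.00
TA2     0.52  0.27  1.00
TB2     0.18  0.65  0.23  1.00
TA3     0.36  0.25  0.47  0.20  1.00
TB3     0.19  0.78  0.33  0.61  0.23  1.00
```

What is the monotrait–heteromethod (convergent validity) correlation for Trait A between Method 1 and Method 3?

0.36

Same trait (TA), different methods: r(TA1, TA3) = 0.36.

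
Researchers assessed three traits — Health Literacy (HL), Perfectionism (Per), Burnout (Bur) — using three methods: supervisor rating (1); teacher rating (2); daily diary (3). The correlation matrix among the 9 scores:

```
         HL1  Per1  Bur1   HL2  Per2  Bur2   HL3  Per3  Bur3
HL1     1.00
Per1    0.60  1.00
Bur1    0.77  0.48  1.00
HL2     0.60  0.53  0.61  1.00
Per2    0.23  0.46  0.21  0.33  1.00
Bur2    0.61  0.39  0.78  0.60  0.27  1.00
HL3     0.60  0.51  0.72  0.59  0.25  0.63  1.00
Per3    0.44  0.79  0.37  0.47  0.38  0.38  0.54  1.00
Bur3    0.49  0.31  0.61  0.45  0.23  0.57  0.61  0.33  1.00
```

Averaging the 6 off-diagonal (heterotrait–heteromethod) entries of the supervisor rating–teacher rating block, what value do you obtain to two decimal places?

0.43

HTHM values (method 1 × method 2): 0.23, 0.61, 0.53, 0.39, 0.61, 0.21; mean = 2.58/6 = 0.43.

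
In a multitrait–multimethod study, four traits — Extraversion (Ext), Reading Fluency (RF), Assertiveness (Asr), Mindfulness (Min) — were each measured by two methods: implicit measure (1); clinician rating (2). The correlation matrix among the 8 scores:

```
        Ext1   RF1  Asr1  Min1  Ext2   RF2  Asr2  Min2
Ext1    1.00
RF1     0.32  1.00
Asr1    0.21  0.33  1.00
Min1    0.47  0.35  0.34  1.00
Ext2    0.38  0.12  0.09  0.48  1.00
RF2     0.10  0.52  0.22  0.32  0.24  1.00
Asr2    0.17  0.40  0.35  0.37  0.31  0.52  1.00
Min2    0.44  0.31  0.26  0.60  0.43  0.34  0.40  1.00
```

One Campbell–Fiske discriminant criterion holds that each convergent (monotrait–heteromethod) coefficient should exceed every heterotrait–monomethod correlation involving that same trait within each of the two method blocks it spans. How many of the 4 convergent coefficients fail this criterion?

Each convergent coefficient versus the relevant comparison correlations:
Ext (methods 1·2): 0.38 vs {0.32, 0.24, 0.21, 0.31, 0.47, 0.43} → fail.
RF (methods 1·2): 0.52 vs {0.32, 0.24, 0.33, 0.52, 0.35, 0.34} → fail.
Asr (methods 1·2): 0.35 vs {0.21, 0.31, 0.33, 0.52, 0.34, 0.40} → fail.
Min (methods 1·2): 0.60 vs {0.47, 0.43, 0.35, 0.34, 0.34, 0.40} → pass.
3 of 4 fail.

3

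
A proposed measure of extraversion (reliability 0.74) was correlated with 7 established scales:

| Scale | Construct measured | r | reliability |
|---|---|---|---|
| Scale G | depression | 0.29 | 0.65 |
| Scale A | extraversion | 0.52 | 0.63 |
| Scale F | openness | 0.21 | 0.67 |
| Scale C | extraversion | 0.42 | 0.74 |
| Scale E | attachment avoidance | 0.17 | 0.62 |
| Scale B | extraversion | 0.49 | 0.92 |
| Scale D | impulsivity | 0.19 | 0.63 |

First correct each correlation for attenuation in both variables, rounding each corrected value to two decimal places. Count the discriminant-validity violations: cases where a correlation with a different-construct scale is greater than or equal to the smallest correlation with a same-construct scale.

0

Disattenuated r (r / √(r_scale · r_new)):
  Scale G (disc): 0.29 / √(0.65·0.74) = 0.42
  Scale A (conv): 0.52 / √(0.63·0.74) = 0.76
  Scale F (disc): 0.21 / √(0.67·0.74) = 0.30
  Scale C (conv): 0.42 / √(0.74·0.74) = 0.57
  Scale E (disc): 0.17 / √(0.62·0.74) = 0.25
  Scale B (conv): 0.49 / √(0.92·0.74) = 0.59
  Scale D (disc): 0.19 / √(0.63·0.74) = 0.28
Smallest convergent = 0.57. Discriminant values: 0.42, 0.30, 0.25, 0.28; count ≥ 0.57 → 0.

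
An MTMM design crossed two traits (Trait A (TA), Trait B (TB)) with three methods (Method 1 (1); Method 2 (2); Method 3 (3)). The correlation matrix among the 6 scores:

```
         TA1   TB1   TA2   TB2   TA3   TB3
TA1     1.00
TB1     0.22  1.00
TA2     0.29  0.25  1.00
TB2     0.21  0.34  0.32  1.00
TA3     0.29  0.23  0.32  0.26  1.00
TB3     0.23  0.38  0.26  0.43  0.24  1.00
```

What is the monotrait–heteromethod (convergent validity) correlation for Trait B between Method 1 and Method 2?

Same trait (TB), different methods: r(TB1, TB2) = 0.34.

0.34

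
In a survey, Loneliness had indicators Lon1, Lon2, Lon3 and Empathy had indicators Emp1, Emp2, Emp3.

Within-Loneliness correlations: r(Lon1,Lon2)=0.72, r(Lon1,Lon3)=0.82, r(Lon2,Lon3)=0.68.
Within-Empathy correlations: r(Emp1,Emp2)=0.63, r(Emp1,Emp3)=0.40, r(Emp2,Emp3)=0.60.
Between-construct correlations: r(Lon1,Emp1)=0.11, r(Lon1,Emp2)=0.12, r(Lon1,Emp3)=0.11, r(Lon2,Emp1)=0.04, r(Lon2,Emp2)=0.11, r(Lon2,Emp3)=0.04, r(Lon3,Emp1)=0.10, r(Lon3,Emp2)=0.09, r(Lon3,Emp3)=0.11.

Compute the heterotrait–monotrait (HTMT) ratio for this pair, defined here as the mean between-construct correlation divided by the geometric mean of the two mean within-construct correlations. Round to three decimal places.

0.145

Between-construct mean = 0.83/9 = 0.0922.
Mean within-Lon = 2.22/3 = 0.7400; mean within-Emp = 1.63/3 = 0.5433.
Geometric mean = √(0.7400 × 0.5433) = 0.6341.
HTMT = 0.0922 / 0.6341 = 0.145.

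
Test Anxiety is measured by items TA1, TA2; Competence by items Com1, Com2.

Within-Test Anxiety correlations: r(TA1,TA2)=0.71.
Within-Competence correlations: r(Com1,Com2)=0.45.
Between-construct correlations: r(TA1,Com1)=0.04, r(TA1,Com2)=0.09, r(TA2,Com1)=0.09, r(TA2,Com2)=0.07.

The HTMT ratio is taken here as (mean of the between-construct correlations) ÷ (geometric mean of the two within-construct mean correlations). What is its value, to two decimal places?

Mean between = 0.29/4 = 0.0725.
Mean within-TA = 0.71/1 = 0.7100; mean within-Com = 0.45/1 = 0.4500.
Geometric mean = √(0.7100 × 0.4500) = 0.5652.
HTMT = 0.0725 / 0.5652 = 0.13.

0.13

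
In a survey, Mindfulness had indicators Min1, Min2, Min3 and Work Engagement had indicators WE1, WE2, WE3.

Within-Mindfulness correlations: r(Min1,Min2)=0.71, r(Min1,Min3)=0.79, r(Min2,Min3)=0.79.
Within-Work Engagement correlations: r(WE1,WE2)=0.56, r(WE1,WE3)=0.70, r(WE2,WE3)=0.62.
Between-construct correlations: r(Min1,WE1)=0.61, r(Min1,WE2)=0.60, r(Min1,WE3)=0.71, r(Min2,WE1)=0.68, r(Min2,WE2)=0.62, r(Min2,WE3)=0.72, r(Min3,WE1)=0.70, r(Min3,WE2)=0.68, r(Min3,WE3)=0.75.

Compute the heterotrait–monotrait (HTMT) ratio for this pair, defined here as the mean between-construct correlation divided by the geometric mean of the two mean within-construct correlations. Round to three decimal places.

Mean heterotrait r = 6.07/9 = 0.6744.
Mean within-Min = 2.29/3 = 0.7633; mean within-WE = 1.88/3 = 0.6267.
Geometric mean = √(0.7633 × 0.6267) = 0.6916.
HTMT = 0.6744 / 0.6916 = 0.975.

0.975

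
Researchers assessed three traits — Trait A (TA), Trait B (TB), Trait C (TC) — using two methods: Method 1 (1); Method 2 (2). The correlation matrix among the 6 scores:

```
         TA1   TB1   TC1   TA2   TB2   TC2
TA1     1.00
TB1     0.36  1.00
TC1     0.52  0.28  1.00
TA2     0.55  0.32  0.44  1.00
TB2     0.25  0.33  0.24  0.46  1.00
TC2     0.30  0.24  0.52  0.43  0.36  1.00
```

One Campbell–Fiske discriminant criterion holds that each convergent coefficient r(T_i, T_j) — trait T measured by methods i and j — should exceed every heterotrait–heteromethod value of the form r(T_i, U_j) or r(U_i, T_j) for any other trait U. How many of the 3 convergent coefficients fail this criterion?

Checking each validity diagonal entry against its comparison values:
TA (methods 1·2): 0.55 vs {0.25, 0.32, 0.30, 0.44} → pass.
TB (methods 1·2): 0.33 vs {0.32, 0.25, 0.24, 0.24} → pass.
TC (methods 1·2): 0.52 vs {0.44, 0.30, 0.24, 0.24} → pass.
0 of 3 fail.

0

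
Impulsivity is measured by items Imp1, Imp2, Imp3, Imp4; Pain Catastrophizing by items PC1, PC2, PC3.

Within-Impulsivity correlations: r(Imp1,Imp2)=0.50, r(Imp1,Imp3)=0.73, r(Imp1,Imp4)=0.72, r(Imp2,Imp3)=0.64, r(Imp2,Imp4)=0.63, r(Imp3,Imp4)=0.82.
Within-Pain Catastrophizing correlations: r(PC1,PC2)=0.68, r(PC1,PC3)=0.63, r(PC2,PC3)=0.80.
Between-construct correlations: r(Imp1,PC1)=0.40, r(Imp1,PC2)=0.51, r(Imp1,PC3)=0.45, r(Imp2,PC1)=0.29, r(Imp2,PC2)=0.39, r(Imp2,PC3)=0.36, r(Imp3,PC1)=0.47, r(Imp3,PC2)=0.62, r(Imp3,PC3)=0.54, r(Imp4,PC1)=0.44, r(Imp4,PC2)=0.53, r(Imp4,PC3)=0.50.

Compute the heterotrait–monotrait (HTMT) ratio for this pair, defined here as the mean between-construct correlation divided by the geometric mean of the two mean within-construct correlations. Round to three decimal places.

Mean heterotrait r = 5.50/12 = 0.4583.
Mean within-Imp = 4.04/6 = 0.6733; mean within-PC = 2.11/3 = 0.7033.
Geometric mean = √(0.6733 × 0.7033) = 0.6881.
HTMT = 0.4583 / 0.6881 = 0.666.

0.666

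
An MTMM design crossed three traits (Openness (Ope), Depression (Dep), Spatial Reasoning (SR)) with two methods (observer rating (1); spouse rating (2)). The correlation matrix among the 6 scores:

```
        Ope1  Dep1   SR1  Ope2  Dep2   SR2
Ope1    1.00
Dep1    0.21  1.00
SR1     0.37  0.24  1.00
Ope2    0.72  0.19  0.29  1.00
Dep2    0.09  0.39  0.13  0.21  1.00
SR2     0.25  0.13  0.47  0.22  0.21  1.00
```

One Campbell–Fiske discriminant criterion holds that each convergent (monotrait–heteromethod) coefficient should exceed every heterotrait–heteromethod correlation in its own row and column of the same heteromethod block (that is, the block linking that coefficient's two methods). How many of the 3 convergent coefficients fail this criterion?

0

Checking each validity diagonal entry against its comparison values:
Ope (methods 1·2): 0.72 vs {0.09, 0.19, 0.25, 0.29} → pass.
Dep (methods 1·2): 0.39 vs {0.19, 0.09, 0.13, 0.13} → pass.
SR (methods 1·2): 0.47 vs {0.29, 0.25, 0.13, 0.13} → pass.
0 of 3 fail.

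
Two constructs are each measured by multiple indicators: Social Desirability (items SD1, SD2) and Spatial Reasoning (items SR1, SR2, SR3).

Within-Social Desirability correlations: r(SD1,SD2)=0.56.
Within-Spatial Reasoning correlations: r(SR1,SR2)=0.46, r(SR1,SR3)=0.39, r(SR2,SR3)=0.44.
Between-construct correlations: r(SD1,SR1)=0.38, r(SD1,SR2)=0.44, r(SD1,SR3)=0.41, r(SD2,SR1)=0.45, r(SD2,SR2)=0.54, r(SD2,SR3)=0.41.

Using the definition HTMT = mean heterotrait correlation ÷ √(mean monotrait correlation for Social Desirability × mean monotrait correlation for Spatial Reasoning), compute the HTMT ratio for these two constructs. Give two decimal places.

Between-construct mean = 2.63/6 = 0.4383.
Mean within-SD = 0.56/1 = 0.5600; mean within-SR = 1.29/3 = 0.4300.
Geometric mean = √(0.5600 × 0.4300) = 0.4907.
HTMT = 0.4383 / 0.4907 = 0.89.

0.89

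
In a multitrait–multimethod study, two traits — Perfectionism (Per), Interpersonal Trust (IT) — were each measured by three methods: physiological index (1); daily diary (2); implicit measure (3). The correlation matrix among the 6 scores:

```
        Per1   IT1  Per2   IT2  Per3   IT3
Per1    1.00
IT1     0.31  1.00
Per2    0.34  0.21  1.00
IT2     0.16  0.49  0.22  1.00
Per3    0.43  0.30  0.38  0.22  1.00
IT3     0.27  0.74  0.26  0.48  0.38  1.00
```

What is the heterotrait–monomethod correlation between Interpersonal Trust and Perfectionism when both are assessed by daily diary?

0.22

Different traits, same method: r(IT2, Per2) = 0.22.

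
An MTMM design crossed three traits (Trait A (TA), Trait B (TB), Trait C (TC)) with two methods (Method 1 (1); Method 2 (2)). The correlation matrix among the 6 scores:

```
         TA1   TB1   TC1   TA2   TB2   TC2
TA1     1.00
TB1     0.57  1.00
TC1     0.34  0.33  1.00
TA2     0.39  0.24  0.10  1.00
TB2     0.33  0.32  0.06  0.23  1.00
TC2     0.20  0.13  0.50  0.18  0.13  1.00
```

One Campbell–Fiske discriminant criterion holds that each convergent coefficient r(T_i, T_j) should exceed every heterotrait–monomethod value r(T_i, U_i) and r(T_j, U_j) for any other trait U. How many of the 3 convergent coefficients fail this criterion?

2

Each convergent coefficient versus the relevant comparison correlations:
TA (methods 1·2): 0.39 vs {0.57, 0.23, 0.34, 0.18} → fail.
TB (methods 1·2): 0.32 vs {0.57, 0.23, 0.33, 0.13} → fail.
TC (methods 1·2): 0.50 vs {0.34, 0.18, 0.33, 0.13} → pass.
2 of 3 fail.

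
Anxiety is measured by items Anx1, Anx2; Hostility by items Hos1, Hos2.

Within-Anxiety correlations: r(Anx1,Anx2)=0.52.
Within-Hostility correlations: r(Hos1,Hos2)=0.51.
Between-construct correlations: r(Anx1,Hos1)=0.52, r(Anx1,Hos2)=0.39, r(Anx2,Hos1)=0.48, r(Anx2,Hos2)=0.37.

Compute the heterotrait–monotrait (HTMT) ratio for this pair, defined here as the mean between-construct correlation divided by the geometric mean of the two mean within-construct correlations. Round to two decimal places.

0.85

Mean between = 1.76/4 = 0.4400.
Mean within-Anx = 0.52/1 = 0.5200; mean within-Hos = 0.51/1 = 0.5100.
Geometric mean = √(0.5200 × 0.5100) = 0.5150.
HTMT = 0.4400 / 0.5150 = 0.85.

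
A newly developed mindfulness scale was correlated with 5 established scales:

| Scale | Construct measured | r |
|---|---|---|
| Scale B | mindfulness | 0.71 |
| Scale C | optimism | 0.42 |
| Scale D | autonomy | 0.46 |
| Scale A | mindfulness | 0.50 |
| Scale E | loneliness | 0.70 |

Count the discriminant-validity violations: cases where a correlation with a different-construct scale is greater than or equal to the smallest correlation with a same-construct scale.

1

Convergent (same construct = mindfulness): Scale B, Scale A.
Smallest convergent = 0.50. Discriminant values: 0.42, 0.46, 0.70; count ≥ 0.50 → 1.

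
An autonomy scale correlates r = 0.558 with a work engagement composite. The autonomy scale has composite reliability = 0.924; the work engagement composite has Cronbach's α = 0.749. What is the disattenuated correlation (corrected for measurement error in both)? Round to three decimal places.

0.671

r_true = r_obs / √(r_xx · r_yy) = 0.558 / √(0.924 × 0.749) = 0.558 / √0.692076 = 0.558 / 0.8319 ≈ 0.671.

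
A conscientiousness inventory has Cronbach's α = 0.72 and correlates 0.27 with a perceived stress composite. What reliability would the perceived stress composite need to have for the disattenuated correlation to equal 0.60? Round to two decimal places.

r_true = r_obs / √(r_xx · r_yy) ⇒ 0.60 = 0.27 / √(0.72 · r_yy).
√(0.72 · r_yy) = 0.27 / 0.60 = 0.4500; 0.72 · r_yy = 0.2025; r_yy = 0.2025 / 0.72 ≈ 0.28.

0.28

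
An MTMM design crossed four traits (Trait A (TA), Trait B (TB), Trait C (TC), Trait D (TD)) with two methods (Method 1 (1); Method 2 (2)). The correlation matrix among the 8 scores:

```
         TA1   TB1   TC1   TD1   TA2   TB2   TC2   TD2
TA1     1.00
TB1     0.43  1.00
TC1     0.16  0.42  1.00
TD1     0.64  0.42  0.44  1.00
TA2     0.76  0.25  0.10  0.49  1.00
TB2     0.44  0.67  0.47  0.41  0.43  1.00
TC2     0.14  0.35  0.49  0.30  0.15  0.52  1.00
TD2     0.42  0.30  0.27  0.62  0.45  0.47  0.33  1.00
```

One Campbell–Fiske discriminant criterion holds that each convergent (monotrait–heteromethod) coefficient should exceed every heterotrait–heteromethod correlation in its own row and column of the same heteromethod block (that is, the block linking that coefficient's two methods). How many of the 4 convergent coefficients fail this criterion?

Convergent coefficients and their comparison sets:
TA (methods 1·2): 0.76 vs {0.44, 0.25, 0.14, 0.10, 0.42, 0.49} → pass.
TB (methods 1·2): 0.67 vs {0.25, 0.44, 0.35, 0.47, 0.30, 0.41} → pass.
TC (methods 1·2): 0.49 vs {0.10, 0.14, 0.47, 0.35, 0.27, 0.30} → pass.
TD (methods 1·2): 0.62 vs {0.49, 0.42, 0.41, 0.30, 0.30, 0.27} → pass.
0 of 4 fail.

0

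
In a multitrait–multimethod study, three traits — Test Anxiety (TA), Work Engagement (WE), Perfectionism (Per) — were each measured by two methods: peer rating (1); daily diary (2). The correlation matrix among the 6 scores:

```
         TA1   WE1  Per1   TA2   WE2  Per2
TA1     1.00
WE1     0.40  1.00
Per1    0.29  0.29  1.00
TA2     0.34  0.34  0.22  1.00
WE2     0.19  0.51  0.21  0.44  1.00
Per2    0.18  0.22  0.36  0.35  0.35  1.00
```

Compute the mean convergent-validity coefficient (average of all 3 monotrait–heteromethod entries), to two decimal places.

Convergent values: 0.34, 0.51, 0.36; mean = 1.21/3 = 0.40.

0.40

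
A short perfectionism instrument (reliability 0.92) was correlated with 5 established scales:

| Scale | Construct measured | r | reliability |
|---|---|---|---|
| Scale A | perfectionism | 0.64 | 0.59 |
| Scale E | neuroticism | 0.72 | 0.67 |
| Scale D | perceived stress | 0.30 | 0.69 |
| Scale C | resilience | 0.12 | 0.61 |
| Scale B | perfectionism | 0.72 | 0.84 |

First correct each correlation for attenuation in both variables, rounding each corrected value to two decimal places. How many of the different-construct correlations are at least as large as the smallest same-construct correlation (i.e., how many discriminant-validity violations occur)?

Disattenuated r (r / √(r_scale · r_new)):
  Scale A (conv): 0.64 / √(0.59·0.92) = 0.87
  Scale E (disc): 0.72 / √(0.67·0.92) = 0.92
  Scale D (disc): 0.30 / √(0.69·0.92) = 0.38
  Scale C (disc): 0.12 / √(0.61·0.92) = 0.16
  Scale B (conv): 0.72 / √(0.84·0.92) = 0.82
Smallest convergent = 0.82. Discriminant values: 0.92, 0.38, 0.16; count ≥ 0.82 → 1.

1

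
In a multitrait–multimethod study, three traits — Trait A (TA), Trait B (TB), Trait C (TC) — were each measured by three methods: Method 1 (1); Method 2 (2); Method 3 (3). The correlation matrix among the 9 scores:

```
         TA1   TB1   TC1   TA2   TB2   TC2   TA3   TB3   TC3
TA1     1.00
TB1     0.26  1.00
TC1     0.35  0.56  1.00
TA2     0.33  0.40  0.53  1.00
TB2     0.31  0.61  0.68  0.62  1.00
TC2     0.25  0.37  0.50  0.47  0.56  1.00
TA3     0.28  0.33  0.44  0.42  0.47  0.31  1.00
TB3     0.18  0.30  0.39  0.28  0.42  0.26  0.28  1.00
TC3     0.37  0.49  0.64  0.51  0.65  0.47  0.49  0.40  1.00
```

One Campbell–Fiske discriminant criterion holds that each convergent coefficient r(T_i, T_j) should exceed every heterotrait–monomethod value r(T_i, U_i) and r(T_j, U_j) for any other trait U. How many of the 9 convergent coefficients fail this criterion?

Checking each validity diagonal entry against its comparison values:
TA (methods 1·2): 0.33 vs {0.26, 0.62, 0.35, 0.47} → fail.
TA (methods 1·3): 0.28 vs {0.26, 0.28, 0.35, 0.49} → fail.
TA (methods 2·3): 0.42 vs {0.62, 0.28, 0.47, 0.49} → fail.
TB (methods 1·2): 0.61 vs {0.26, 0.62, 0.56, 0.56} → fail.
TB (methods 1·3): 0.30 vs {0.26, 0.28, 0.56, 0.40} → fail.
TB (methods 2·3): 0.42 vs {0.62, 0.28, 0.56, 0.40} → fail.
TC (methods 1·2): 0.50 vs {0.35, 0.47, 0.56, 0.56} → fail.
TC (methods 1·3): 0.64 vs {0.35, 0.49, 0.56, 0.40} → pass.
TC (methods 2·3): 0.47 vs {0.47, 0.49, 0.56, 0.40} → fail.
8 of 9 fail.

8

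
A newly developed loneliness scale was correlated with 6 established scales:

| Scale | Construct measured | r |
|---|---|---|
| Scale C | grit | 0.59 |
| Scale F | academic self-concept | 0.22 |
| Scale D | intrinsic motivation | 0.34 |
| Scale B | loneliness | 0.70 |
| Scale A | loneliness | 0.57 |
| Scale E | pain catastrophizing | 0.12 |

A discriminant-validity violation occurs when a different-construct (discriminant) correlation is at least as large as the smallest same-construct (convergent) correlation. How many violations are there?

1

Convergent (same construct = loneliness): Scale B, Scale A.
Smallest convergent = 0.57. Discriminant values: 0.59, 0.22, 0.34, 0.12; count ≥ 0.57 → 1.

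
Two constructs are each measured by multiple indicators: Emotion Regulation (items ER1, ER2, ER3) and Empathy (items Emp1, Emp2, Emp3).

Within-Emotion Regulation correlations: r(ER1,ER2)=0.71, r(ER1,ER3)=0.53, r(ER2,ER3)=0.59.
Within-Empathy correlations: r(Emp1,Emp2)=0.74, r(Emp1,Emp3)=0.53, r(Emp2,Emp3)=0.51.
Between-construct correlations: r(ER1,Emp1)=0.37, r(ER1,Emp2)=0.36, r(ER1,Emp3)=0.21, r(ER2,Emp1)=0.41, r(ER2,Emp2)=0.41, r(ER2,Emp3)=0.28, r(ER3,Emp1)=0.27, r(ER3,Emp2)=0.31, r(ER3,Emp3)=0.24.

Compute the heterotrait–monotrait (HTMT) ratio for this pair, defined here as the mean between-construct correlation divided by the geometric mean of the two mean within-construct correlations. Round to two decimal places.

0.53

Between-construct mean = 2.86/9 = 0.3178.
Mean within-ER = 1.83/3 = 0.6100; mean within-Emp = 1.78/3 = 0.5933.
Geometric mean = √(0.6100 × 0.5933) = 0.6016.
HTMT = 0.3178 / 0.6016 = 0.53.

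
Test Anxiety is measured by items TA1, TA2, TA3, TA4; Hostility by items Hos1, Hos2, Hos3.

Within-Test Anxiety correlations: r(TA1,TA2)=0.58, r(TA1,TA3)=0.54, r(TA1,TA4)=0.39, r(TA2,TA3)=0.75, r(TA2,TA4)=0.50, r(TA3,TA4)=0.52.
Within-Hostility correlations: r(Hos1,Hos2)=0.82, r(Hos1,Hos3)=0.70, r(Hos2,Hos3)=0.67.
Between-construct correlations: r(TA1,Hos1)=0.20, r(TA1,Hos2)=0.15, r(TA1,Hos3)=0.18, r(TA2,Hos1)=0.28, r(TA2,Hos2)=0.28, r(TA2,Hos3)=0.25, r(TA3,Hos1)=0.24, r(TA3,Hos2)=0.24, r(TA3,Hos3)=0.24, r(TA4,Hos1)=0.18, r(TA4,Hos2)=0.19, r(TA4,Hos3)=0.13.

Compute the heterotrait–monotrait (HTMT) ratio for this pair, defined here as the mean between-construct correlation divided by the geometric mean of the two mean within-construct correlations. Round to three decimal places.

0.338

Mean heterotrait r = 2.56/12 = 0.2133.
Mean within-TA = 3.28/6 = 0.5467; mean within-Hos = 2.19/3 = 0.7300.
Geometric mean = √(0.5467 × 0.7300) = 0.6317.
HTMT = 0.2133 / 0.6317 = 0.338.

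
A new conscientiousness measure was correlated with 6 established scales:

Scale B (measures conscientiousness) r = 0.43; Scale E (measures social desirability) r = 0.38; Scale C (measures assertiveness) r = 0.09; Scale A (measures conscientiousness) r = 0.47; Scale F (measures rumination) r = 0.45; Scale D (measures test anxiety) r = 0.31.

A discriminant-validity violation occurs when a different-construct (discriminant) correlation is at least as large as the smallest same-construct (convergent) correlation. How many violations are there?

Convergent (same construct = conscientiousness): Scale B, Scale A.
Smallest convergent = 0.43. Discriminant values: 0.38, 0.09, 0.45, 0.31; count ≥ 0.43 → 1.

1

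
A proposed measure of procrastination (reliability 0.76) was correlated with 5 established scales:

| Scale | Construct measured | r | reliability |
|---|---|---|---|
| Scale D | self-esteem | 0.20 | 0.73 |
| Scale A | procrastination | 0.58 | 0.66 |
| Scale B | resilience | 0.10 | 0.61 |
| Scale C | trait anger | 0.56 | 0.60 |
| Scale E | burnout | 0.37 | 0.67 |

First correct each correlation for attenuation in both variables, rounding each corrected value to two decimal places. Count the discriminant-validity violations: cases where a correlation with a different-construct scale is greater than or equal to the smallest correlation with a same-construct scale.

Disattenuated r (r / √(r_scale · r_new)):
  Scale D (disc): 0.20 / √(0.73·0.76) = 0.27
  Scale A (conv): 0.58 / √(0.66·0.76) = 0.82
  Scale B (disc): 0.10 / √(0.61·0.76) = 0.15
  Scale C (disc): 0.56 / √(0.60·0.76) = 0.83
  Scale E (disc): 0.37 / √(0.67·0.76) = 0.52
Smallest convergent = 0.82. Discriminant values: 0.27, 0.15, 0.83, 0.52; count ≥ 0.82 → 1.

1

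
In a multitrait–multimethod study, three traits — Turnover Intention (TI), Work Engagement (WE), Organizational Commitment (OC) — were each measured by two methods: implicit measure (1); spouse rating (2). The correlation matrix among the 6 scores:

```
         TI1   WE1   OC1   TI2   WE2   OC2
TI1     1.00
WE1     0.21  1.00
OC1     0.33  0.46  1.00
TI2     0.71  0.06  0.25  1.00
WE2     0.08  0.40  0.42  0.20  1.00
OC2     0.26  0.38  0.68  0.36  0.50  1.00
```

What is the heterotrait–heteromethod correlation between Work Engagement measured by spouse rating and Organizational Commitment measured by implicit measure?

Different traits and methods: r(WE2, OC1) = 0.42.

0.42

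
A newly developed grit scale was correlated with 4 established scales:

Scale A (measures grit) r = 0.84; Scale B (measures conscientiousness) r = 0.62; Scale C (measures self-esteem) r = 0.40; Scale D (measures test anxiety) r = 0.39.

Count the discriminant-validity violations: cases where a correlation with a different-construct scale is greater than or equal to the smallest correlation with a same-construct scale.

Convergent (same construct = grit): Scale A.
Smallest convergent = 0.84. Discriminant values: 0.62, 0.40, 0.39; count ≥ 0.84 → 0.

0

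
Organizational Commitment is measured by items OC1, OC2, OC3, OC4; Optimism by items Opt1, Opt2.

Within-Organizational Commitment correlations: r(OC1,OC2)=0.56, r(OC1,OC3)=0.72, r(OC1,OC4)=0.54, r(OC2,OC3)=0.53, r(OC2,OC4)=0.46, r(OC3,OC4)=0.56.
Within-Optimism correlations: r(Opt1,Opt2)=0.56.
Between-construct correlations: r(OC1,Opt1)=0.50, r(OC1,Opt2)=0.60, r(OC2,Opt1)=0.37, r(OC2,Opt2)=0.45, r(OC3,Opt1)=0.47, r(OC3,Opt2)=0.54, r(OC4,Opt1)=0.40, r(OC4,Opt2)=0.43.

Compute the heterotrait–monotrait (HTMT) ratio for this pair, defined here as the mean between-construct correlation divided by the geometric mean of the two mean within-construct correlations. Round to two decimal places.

0.84

Mean heterotrait r = 3.76/8 = 0.4700.
Mean within-OC = 3.37/6 = 0.5617; mean within-Opt = 0.56/1 = 0.5600.
Geometric mean = √(0.5617 × 0.5600) = 0.5608.
HTMT = 0.4700 / 0.5608 = 0.84.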